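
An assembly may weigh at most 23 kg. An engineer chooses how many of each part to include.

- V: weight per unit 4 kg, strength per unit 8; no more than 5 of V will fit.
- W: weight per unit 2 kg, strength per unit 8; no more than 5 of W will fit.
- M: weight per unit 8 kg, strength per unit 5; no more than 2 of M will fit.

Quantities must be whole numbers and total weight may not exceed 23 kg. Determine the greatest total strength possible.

This is a bounded integer knapsack.
W has the best ratio (8/2); taking only W gives at most 5×8 = 40 (stopped by the supply cap of 5).
Mixing does better — 3×V and 5×W: weight 22 ≤ 23, strength 3·8 + 5·8 = 64.

64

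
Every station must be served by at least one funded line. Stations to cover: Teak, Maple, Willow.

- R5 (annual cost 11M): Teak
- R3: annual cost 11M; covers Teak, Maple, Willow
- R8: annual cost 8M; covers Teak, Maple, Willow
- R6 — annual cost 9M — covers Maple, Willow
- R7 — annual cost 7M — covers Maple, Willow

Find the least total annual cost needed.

8

This is an integer covering problem.
R8 alone covers Teak, Maple, Willow — every station.
Total annual cost: 8.
No cover costs less than 8.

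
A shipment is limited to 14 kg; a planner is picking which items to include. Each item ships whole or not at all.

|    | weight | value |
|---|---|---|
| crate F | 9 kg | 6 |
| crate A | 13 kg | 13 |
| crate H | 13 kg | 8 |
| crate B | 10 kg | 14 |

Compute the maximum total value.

14

crate A: weight 13 ≤ 14, value 13.
crate H: weight 13 ≤ 14, value 8.
crate B: weight 10 ≤ 14, value 14.
Best is crate B with total value 14.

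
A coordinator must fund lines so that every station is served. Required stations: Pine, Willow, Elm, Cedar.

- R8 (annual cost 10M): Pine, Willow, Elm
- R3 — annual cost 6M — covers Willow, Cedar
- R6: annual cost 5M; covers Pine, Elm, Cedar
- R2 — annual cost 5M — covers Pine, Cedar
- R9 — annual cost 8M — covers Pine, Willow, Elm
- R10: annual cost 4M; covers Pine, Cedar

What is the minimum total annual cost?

11

Choose R3 and R6: together they cover Pine, Willow, Elm, Cedar — every station.
Total annual cost: 6 + 5 = 11.
No cover costs less than 11.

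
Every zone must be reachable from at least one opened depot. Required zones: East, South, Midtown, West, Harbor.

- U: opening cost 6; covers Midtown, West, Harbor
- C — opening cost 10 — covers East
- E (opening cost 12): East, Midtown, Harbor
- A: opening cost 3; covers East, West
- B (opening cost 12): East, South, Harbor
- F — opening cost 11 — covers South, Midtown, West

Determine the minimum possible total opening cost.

18

This is a weighted set-cover instance.
Choose U and B: together they cover East, South, Midtown, West, Harbor — every zone.
Total opening cost: 6 + 12 = 18.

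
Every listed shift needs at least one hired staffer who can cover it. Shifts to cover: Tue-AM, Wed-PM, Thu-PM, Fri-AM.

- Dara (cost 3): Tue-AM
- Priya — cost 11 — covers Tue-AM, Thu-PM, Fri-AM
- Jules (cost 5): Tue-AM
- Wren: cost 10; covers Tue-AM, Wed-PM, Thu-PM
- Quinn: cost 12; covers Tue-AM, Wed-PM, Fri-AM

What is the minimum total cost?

The greedy cost-per-new-shift heuristic would pick Dara, Wren, and Priya for 24, but a cheaper cover exists.
Choose Priya and Wren: together they cover Tue-AM, Wed-PM, Thu-PM, Fri-AM — every shift.
Total cost: 11 + 10 = 21.
No cover costs less than 21.

21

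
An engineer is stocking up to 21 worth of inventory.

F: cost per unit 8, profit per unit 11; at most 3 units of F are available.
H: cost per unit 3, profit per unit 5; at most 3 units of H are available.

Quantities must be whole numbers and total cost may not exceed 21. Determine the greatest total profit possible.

27

H has the best ratio (5/3); taking only H gives at most 3×5 = 15 (stopped by the supply cap of 3).
Mixing does better — 2×F and 1×H: cost 19 ≤ 21, profit 2·11 + 1·5 = 27.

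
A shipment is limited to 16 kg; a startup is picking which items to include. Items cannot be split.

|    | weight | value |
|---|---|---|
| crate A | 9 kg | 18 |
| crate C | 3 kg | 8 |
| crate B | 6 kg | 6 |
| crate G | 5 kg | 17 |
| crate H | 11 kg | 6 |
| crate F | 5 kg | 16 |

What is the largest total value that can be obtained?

Allowing fractional choices, the relaxed optimum would be about 47.0, but items are indivisible.
crate C + crate G + crate F: weight 3 + 5 + 5 = 13 ≤ 16, value 8 + 17 + 16 = 41.
crate B + crate G + crate F: weight 6 + 5 + 5 = 16 ≤ 16, value 6 + 17 + 16 = 39.
crate A + crate G: weight 9 + 5 = 14 ≤ 16, value 18 + 17 = 35.
Best is crate C, crate G, and crate F with total value 41.

41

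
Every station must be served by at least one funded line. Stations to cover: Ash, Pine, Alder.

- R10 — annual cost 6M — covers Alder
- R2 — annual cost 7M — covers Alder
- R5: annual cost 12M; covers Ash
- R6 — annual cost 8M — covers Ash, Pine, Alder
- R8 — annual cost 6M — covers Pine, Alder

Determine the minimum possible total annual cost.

8

R6 alone covers Ash, Pine, Alder — every station.
Total annual cost: 8.
No cover costs less than 8.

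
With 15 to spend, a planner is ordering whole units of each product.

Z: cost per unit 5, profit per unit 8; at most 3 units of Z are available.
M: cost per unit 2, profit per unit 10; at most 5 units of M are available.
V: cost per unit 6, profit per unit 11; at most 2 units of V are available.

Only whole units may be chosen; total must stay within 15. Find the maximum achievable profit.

58

4×M and 1×V: cost 14 ≤ 15, profit 4·10 + 1·11 = 51.
1×Z and 5×M: cost 15 ≤ 15, profit 1·8 + 5·10 = 58.
Best is 58.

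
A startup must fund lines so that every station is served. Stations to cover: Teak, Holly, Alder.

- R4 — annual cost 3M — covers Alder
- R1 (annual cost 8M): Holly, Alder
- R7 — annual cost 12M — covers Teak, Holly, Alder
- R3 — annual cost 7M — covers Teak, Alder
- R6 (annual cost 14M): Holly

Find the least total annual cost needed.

The greedy cost-per-new-station heuristic would pick R4 and R7 for 15, but a cheaper cover exists.
R7 alone covers Teak, Holly, Alder — every station.
Total annual cost: 12.
No cover costs less than 12.

12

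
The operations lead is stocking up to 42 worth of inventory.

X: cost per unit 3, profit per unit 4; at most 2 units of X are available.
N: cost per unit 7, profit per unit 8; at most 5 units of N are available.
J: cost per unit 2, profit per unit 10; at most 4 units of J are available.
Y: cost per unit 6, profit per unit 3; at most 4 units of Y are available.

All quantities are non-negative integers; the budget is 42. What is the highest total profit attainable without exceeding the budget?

This is a bounded integer knapsack.
J has the best ratio (10/2); taking only J gives at most 4×10 = 40 (stopped by the supply cap of 4).
Mixing does better — 2×X, 4×N, and 4×J: cost 42 ≤ 42, profit 2·4 + 4·8 + 4·10 = 80.

80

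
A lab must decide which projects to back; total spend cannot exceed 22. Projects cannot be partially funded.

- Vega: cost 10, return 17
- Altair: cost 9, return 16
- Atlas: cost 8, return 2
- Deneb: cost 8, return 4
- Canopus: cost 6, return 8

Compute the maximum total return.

33

Take Vega and Altair: cost 10 + 9 = 19 ≤ 22, return 17 + 16 = 33.
No other feasible combination does better.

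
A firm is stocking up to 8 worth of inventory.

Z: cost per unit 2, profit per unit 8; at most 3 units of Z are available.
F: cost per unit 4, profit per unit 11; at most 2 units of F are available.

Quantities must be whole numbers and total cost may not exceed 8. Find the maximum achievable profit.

27

Z has the best ratio (8/2); taking only Z gives at most 3×8 = 24 (stopped by the supply cap of 3).
Mixing does better — 2×Z and 1×F: cost 8 ≤ 8, profit 2·8 + 1·11 = 27.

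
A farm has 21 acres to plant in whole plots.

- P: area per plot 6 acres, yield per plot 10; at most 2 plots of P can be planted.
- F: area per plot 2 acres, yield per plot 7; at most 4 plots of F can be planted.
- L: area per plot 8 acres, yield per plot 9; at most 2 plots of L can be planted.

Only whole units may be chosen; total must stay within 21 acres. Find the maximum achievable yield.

48

This is a bounded integer knapsack.
2×P and 4×F: area 20 ≤ 21, yield 2·10 + 4·7 = 48.
2×P and 3×F: area 18 ≤ 21, yield 2·10 + 3·7 = 41.
Best is 48.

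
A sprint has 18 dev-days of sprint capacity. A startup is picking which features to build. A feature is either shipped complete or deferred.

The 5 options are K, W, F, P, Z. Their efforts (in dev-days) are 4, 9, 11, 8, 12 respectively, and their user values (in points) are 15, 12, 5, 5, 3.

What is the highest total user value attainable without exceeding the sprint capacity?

27

K + W: effort 4 + 9 = 13 ≤ 18, user value 15 + 12 = 27.
K + P: effort 4 + 8 = 12 ≤ 18, user value 15 + 5 = 20.
K + F: effort 4 + 11 = 15 ≤ 18, user value 15 + 5 = 20.
Best is K and W with total user value 27.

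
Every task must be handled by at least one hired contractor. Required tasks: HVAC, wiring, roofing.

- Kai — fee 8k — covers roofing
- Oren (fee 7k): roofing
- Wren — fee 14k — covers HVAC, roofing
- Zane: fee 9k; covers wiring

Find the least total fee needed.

23

This is an integer covering problem.
The greedy cost-per-new-task heuristic would pick Oren, Zane, and Wren for 30, but a cheaper cover exists.
Choose Wren and Zane: together they cover HVAC, wiring, roofing — every task.
Total fee: 14 + 9 = 23.
No cover costs less than 23.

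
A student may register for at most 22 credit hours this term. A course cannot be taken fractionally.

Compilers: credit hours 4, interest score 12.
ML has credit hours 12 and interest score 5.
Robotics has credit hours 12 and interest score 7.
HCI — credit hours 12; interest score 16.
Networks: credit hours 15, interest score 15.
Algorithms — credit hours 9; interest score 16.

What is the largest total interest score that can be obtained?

Allowing fractional choices, the relaxed optimum would be about 40.0, but courses are indivisible.
HCI + Algorithms: credit hours 12 + 9 = 21 ≤ 22, interest score 16 + 16 = 32.
Compilers + Algorithms: credit hours 4 + 9 = 13 ≤ 22, interest score 12 + 16 = 28.
Compilers + HCI: credit hours 4 + 12 = 16 ≤ 22, interest score 12 + 16 = 28.
Best is HCI and Algorithms with total interest score 32.

32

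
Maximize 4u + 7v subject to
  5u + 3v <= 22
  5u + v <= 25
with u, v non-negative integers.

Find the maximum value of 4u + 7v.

(u,v)=(0,7) is feasible, giving 49.
(u,v)=(0,6) is feasible, giving 42.
No feasible integer point exceeds 49.

49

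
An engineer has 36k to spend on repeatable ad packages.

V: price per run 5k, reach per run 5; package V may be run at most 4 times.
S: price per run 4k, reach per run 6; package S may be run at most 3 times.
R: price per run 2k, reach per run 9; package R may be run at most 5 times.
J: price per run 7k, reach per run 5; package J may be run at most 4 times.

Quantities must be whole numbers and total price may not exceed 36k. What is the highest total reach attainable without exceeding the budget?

73

Take 3×S, 5×R, and 2×J: price 36 ≤ 36, reach 3·6 + 5·9 + 2·5 = 73.
R has the best ratio (9/2) and is taken to its limit of 5; remaining capacity is filled optimally with the others.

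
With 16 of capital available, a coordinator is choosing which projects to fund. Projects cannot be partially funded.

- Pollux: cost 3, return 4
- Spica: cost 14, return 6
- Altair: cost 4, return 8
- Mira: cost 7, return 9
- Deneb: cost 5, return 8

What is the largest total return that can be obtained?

25

This is a 0-1 knapsack instance.
Take Altair, Mira, and Deneb: cost 4 + 7 + 5 = 16 ≤ 16, return 8 + 9 + 8 = 25.
No other feasible combination does better.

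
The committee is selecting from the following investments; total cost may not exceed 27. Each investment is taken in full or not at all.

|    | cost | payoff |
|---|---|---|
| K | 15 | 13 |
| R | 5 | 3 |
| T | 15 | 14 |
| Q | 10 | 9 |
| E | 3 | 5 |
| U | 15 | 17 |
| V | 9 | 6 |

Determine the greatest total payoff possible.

Take E, U, and V: cost 3 + 15 + 9 = 27 ≤ 27, payoff 5 + 17 + 6 = 28.
No other feasible combination does better.

28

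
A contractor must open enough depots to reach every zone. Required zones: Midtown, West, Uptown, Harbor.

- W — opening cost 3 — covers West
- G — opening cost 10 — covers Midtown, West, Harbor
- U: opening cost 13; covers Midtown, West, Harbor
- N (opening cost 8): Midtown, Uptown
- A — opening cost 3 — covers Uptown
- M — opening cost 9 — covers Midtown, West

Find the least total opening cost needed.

13

The greedy cost-per-new-zone heuristic would pick W, A, and G for 16, but a cheaper cover exists.
Choose G and A: together they cover Midtown, West, Uptown, Harbor — every zone.
Total opening cost: 10 + 3 = 13.
No cover costs less than 13.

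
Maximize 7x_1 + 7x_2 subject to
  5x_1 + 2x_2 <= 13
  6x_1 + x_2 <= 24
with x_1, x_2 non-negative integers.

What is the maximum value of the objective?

42

The continuous relaxation peaks at (0, 6.5) with value 45.50; rounding to a feasible lattice point costs some objective.
(x_1,x_2)=(0,6): 5·0+2·6=12≤13, 6·0+1·6=6≤24, objective 42.
(x_1,x_2)=(0,5): 5·0+2·5=10≤13, 6·0+1·5=5≤24, objective 35.
No feasible integer point exceeds 42.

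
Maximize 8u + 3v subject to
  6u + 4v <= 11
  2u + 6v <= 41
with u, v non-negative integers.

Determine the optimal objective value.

The continuous relaxation peaks at (1.83, 0) with value 14.67; rounding to a feasible lattice point costs some objective.
(u,v)=(1,1): 6·1+4·1=10≤11, 2·1+6·1=8≤41, objective 11.
(u,v)=(1,0): 6·1+4·0=6≤11, 2·1+6·0=2≤41, objective 8.
(u,v)=(0,2): 6·0+4·2=8≤11, 2·0+6·2=12≤41, objective 6.
(u,v)=(0,1): 6·0+4·1=4≤11, 2·0+6·1=6≤41, objective 3.
No feasible integer point exceeds 11.

11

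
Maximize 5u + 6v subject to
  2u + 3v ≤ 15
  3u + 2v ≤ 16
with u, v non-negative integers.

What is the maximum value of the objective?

33

Relaxing integrality, the LP optimum is 33.60 at (u,v) = (3.6, 2.6), which is not an integer point.
(u,v)=(3,3): 2·3+3·3=15≤15, 3·3+2·3=15≤16, objective 33.
(u,v)=(4,2): 2·4+3·2=14≤15, 3·4+2·2=16≤16, objective 32.
(u,v)=(2,3): 2·2+3·3=13≤15, 3·2+2·3=12≤16, objective 28.
The best lattice point is (3,3), giving 33.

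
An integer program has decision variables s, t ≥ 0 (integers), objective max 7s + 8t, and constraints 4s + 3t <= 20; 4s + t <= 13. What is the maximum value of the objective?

Relaxing integrality, the LP optimum is 53.33 at (s,t) = (0, 6.67), which is not an integer point.
(s,t)=(0,6): 4·0+3·6=18≤20, 4·0+1·6=6≤13, objective 48.
(s,t)=(1,5): 4·1+3·5=19≤20, 4·1+1·5=9≤13, objective 47.
(s,t)=(0,5): 4·0+3·5=15≤20, 4·0+1·5=5≤13, objective 40.
No feasible integer point exceeds 48.

48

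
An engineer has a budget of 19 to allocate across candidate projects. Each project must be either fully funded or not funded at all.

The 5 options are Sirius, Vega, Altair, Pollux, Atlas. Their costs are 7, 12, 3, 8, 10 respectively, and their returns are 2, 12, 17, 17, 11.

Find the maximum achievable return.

Allowing fractional choices, the relaxed optimum would be about 42.8, but projects are indivisible.
Altair + Pollux: cost 3 + 8 = 11 ≤ 19, return 17 + 17 = 34.
Vega + Altair: cost 12 + 3 = 15 ≤ 19, return 12 + 17 = 29.
Sirius + Altair + Pollux: cost 7 + 3 + 8 = 18 ≤ 19, return 2 + 17 + 17 = 36.
Best is Sirius, Altair, and Pollux with total return 36.

36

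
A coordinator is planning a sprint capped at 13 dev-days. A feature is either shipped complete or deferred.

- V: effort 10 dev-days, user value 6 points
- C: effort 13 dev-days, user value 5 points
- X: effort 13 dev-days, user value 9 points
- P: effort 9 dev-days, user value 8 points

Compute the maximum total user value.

9

P: effort 9 ≤ 13, user value 8.
X: effort 13 ≤ 13, user value 9.
V: effort 10 ≤ 13, user value 6.
Best is X with total user value 9.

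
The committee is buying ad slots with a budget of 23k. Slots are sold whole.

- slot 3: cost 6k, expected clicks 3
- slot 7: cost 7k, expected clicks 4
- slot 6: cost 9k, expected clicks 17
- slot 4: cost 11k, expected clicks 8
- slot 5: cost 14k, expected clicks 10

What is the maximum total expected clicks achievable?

slot 3 + slot 7 + slot 6: cost 6 + 7 + 9 = 22 ≤ 23, expected clicks 3 + 4 + 17 = 24.
slot 6 + slot 5: cost 9 + 14 = 23 ≤ 23, expected clicks 17 + 10 = 27.
slot 6 + slot 4: cost 9 + 11 = 20 ≤ 23, expected clicks 17 + 8 = 25.
Best is slot 6 and slot 5 with total expected clicks 27.

27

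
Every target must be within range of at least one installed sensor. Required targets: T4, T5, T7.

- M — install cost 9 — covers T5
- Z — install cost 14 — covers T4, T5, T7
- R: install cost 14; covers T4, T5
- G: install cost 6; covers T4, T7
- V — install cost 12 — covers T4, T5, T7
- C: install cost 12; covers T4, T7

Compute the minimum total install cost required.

The greedy cost-per-new-target heuristic would pick G and M for 15, but a cheaper cover exists.
V alone covers T4, T5, T7 — every target.
Total install cost: 12.
No cover costs less than 12.

12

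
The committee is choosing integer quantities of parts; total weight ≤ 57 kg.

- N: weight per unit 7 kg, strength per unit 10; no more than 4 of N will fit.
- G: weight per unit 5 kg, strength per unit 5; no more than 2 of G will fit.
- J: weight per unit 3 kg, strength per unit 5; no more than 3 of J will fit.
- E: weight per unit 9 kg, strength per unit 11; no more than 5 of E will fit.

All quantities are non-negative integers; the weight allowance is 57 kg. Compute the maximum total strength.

J has the best ratio (5/3); taking only J gives at most 3×5 = 15 (stopped by the supply cap of 3).
Mixing does better — 3×N, 3×J, and 3×E: weight 57 ≤ 57, strength 3·10 + 3·5 + 3·11 = 78.

78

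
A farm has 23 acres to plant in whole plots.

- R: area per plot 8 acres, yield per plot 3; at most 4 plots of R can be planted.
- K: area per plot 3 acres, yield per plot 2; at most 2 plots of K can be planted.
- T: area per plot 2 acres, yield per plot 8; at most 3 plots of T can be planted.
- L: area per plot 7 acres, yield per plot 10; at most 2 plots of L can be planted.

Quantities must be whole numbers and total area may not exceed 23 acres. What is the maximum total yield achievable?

Take 1×K, 3×T, and 2×L: area 23 ≤ 23, yield 1·2 + 3·8 + 2·10 = 46.
T has the best ratio (8/2) and is taken to its limit of 3; remaining capacity is filled optimally with the others.

46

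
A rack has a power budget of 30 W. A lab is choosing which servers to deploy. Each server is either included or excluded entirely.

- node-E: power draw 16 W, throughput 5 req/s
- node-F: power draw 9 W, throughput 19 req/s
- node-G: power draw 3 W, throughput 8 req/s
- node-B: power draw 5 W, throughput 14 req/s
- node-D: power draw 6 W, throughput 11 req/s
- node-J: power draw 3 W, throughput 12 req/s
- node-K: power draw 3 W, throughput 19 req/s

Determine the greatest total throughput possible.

83

node-F + node-B + node-D + node-J + node-K: power draw 9 + 5 + 6 + 3 + 3 = 26 ≤ 30, throughput 19 + 14 + 11 + 12 + 19 = 75.
node-F + node-G + node-B + node-J + node-K: power draw 9 + 3 + 5 + 3 + 3 = 23 ≤ 30, throughput 19 + 8 + 14 + 12 + 19 = 72.
node-F + node-G + node-B + node-D + node-J + node-K: power draw 9 + 3 + 5 + 6 + 3 + 3 = 29 ≤ 30, throughput 19 + 8 + 14 + 11 + 12 + 19 = 83.
Best is node-F, node-G, node-B, node-D, node-J, and node-K with total throughput 83.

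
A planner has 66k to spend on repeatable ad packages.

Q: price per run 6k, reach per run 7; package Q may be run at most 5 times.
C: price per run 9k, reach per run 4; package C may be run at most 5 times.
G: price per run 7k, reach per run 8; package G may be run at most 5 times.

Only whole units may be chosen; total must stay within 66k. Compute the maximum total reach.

This is a bounded integer knapsack.
Take 5×Q and 5×G: price 65 ≤ 66, reach 5·7 + 5·8 = 75.
Q has the best ratio (7/6) and is taken to its limit of 5; remaining capacity is filled optimally with the others.

75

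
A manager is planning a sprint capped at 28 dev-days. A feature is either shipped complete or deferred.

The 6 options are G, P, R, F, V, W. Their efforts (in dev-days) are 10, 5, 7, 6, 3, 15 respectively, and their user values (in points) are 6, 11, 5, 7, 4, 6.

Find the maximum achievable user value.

This is an integer program with binary decision variables.
Take G, P, R, and F: effort 10 + 5 + 7 + 6 = 28 ≤ 28, user value 6 + 11 + 5 + 7 = 29.
No other feasible combination does better.

29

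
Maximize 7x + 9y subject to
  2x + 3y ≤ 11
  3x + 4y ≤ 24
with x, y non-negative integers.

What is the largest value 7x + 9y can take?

37

The continuous relaxation peaks at (5.5, 0) with value 38.50; rounding to a feasible lattice point costs some objective.
(x,y)=(4,1) is feasible, giving 37.
(x,y)=(5,0) is feasible, giving 35.
(x,y)=(3,1) is feasible, giving 30.
The best lattice point is (4,1), giving 37.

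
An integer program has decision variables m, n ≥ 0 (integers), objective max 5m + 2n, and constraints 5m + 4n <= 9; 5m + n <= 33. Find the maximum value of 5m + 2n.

The continuous relaxation peaks at (1.8, 0) with value 9.00; rounding to a feasible lattice point costs some objective.
(m,n)=(1,1) is feasible, giving 7.
(m,n)=(1,0) is feasible, giving 5.
No feasible integer point exceeds 7.

7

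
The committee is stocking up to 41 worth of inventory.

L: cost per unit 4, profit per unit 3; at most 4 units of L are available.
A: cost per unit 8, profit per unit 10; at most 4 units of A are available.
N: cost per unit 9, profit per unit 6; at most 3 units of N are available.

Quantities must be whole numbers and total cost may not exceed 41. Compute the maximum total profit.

This is a bounded integer knapsack.
A has the best ratio (10/8); taking only A gives at most 4×10 = 40 (stopped by the supply cap of 4).
Mixing does better — 4×A and 1×N: cost 41 ≤ 41, profit 4·10 + 1·6 = 46.

46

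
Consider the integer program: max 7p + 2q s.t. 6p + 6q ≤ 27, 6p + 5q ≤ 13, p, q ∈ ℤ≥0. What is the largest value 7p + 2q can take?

(p,q)=(2,0) is feasible, giving 14.
(p,q)=(1,1) is feasible, giving 9.
(p,q)=(1,0) is feasible, giving 7.
No feasible integer point exceeds 14.

14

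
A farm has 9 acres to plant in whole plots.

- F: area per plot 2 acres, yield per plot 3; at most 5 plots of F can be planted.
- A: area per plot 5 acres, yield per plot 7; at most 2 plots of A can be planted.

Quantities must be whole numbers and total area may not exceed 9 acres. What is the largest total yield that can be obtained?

2×F and 1×A: area 9 ≤ 9, yield 2·3 + 1·7 = 13.
4×F: area 8 ≤ 9, yield 4·3 = 12.
Best is 13.

13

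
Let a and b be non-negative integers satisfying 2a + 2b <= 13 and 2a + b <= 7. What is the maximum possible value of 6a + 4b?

The continuous relaxation peaks at (0.5, 6) with value 27.00; rounding to a feasible lattice point costs some objective.
(a,b)=(1,5): 2·1+2·5=12≤13, 2·1+1·5=7≤7, objective 26.
(a,b)=(0,6): 2·0+2·6=12≤13, 2·0+1·6=6≤7, objective 24.
(a,b)=(1,4): 2·1+2·4=10≤13, 2·1+1·4=6≤7, objective 22.
The best lattice point is (1,5), giving 26.

26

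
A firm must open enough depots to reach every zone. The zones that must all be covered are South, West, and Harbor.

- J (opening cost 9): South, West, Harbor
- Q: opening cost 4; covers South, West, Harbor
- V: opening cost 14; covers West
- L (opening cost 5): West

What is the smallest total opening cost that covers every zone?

4

This is an integer covering problem.
Q alone covers South, West, Harbor — every zone.
Total opening cost: 4.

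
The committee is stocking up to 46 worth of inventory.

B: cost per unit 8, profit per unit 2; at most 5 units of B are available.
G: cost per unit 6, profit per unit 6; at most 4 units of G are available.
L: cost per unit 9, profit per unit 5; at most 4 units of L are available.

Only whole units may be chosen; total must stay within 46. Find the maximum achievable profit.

Take 4×G and 2×L: cost 42 ≤ 46, profit 4·6 + 2·5 = 34.
G has the best ratio (6/6) and is taken to its limit of 4; remaining capacity is filled optimally with the others.

34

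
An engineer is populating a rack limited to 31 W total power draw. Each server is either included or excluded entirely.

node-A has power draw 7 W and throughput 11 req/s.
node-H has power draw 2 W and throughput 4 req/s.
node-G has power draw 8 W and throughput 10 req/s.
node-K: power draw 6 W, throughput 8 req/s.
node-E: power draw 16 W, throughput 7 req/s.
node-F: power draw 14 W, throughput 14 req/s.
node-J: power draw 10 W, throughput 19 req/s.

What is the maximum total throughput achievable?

48

Take node-A, node-G, node-K, and node-J: power draw 7 + 8 + 6 + 10 = 31 ≤ 31, throughput 11 + 10 + 8 + 19 = 48.
No other feasible combination does better.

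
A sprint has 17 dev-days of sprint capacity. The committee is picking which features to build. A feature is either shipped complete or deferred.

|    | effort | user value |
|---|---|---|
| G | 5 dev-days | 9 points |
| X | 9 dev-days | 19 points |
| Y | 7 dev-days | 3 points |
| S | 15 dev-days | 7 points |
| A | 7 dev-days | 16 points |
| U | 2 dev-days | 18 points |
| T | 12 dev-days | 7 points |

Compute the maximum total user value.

This is a 0-1 knapsack instance.
Allowing fractional choices, the relaxed optimum would be about 50.9, but features are indivisible.
G + A + U: effort 5 + 7 + 2 = 14 ≤ 17, user value 9 + 16 + 18 = 43.
G + X + U: effort 5 + 9 + 2 = 16 ≤ 17, user value 9 + 19 + 18 = 46.
Best is G, X, and U with total user value 46.

46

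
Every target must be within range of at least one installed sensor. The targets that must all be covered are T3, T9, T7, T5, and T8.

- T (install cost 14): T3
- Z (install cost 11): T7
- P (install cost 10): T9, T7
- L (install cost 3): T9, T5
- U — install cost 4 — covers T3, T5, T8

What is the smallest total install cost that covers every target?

14

This is an integer covering problem.
The greedy cost-per-new-target heuristic would pick U, L, and P for 17, but a cheaper cover exists.
Choose P and U: together they cover T3, T9, T7, T5, T8 — every target.
Total install cost: 10 + 4 = 14.
No cover costs less than 14.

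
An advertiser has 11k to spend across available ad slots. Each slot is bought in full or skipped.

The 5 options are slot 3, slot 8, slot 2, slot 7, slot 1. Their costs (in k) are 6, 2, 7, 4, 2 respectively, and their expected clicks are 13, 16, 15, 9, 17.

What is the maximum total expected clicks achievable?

slot 8 + slot 7 + slot 1: cost 2 + 4 + 2 = 8 ≤ 11, expected clicks 16 + 9 + 17 = 42.
slot 8 + slot 2 + slot 1: cost 2 + 7 + 2 = 11 ≤ 11, expected clicks 16 + 15 + 17 = 48.
slot 3 + slot 8 + slot 1: cost 6 + 2 + 2 = 10 ≤ 11, expected clicks 13 + 16 + 17 = 46.
Best is slot 8, slot 2, and slot 1 with total expected clicks 48.

48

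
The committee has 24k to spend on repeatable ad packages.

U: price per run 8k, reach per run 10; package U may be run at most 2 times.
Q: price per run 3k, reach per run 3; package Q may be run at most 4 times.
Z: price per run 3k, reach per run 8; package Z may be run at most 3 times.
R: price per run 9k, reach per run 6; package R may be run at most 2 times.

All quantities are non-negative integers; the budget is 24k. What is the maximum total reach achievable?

40

Z has the best ratio (8/3); taking only Z gives at most 3×8 = 24 (stopped by the supply cap of 3).
Mixing does better — 1×U, 2×Q, and 3×Z: price 23 ≤ 24, reach 1·10 + 2·3 + 3·8 = 40.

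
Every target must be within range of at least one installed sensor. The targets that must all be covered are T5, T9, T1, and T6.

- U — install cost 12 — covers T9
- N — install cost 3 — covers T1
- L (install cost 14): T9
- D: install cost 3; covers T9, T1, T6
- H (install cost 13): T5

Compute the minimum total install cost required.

16

This is a weighted set-cover instance.
Choose D and H: together they cover T5, T9, T1, T6 — every target.
Total install cost: 3 + 13 = 16.
No cover costs less than 16.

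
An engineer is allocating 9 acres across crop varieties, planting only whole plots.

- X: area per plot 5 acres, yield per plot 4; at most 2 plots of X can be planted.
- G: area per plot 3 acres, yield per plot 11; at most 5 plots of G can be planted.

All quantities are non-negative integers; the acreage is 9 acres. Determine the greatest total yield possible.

33

2×G: area 6 ≤ 9, yield 2·11 = 22.
3×G: area 9 ≤ 9, yield 3·11 = 33.
Best is 33.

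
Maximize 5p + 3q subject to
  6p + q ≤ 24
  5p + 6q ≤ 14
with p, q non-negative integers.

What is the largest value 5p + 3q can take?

The continuous relaxation peaks at (2.8, 0) with value 14.00; rounding to a feasible lattice point costs some objective.
(p,q)=(2,0): 6·2+1·0=12≤24, 5·2+6·0=10≤14, objective 10.
(p,q)=(1,1): 6·1+1·1=7≤24, 5·1+6·1=11≤14, objective 8.
The best lattice point is (2,0), giving 10.

10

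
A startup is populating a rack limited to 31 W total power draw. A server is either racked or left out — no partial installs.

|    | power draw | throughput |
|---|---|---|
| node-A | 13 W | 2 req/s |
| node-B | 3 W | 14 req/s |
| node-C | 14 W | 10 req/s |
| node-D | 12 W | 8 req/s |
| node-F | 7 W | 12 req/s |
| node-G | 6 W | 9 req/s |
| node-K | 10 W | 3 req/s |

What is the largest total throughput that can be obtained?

45

Allowing fractional choices, the relaxed optimum would be about 45.7, but servers are indivisible.
node-B + node-D + node-F + node-G: power draw 3 + 12 + 7 + 6 = 28 ≤ 31, throughput 14 + 8 + 12 + 9 = 43.
node-B + node-C + node-F + node-G: power draw 3 + 14 + 7 + 6 = 30 ≤ 31, throughput 14 + 10 + 12 + 9 = 45.
node-B + node-F + node-G + node-K: power draw 3 + 7 + 6 + 10 = 26 ≤ 31, throughput 14 + 12 + 9 + 3 = 38.
Best is node-B, node-C, node-F, and node-G with total throughput 45.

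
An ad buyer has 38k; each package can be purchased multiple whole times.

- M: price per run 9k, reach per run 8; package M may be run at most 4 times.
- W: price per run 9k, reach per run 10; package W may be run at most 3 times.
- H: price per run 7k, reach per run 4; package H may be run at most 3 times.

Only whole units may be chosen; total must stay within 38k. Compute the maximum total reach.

2×M and 2×W: price 36 ≤ 38, reach 2·8 + 2·10 = 36.
1×M and 3×W: price 36 ≤ 38, reach 1·8 + 3·10 = 38.
Best is 38.

38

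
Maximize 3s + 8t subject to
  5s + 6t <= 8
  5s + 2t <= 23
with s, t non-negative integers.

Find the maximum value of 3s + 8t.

(s,t)=(0,1): 5·0+6·1=6≤8, 5·0+2·1=2≤23, objective 8.
(s,t)=(1,0): 5·1+6·0=5≤8, 5·1+2·0=5≤23, objective 3.
(s,t)=(0,0): 5·0+6·0=0≤8, 5·0+2·0=0≤23, objective 0.
Maximum is 8 at (s,t)=(0,1).

8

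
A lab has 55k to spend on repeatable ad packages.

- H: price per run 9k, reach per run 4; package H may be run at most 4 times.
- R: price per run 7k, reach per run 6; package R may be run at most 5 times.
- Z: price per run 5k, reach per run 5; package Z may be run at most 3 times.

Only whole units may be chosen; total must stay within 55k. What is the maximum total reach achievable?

Z has the best ratio (5/5); taking only Z gives at most 3×5 = 15 (stopped by the supply cap of 3).
Mixing does better — 5×R and 3×Z: price 50 ≤ 55, reach 5·6 + 3·5 = 45.

45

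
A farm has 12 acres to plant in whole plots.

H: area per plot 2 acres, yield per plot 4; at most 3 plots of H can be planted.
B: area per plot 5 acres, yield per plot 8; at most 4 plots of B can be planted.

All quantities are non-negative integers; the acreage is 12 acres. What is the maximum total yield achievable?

Take 1×H and 2×B: area 12 ≤ 12, yield 1·4 + 2·8 = 20.
No other integer combination yields more.

20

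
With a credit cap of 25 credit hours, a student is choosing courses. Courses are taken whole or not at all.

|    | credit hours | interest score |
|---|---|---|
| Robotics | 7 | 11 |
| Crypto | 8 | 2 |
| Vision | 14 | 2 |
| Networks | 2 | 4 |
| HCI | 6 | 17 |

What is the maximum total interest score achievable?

34

Take Robotics, Crypto, Networks, and HCI: credit hours 7 + 8 + 2 + 6 = 23 ≤ 25, interest score 11 + 2 + 4 + 17 = 34.
No other feasible combination does better.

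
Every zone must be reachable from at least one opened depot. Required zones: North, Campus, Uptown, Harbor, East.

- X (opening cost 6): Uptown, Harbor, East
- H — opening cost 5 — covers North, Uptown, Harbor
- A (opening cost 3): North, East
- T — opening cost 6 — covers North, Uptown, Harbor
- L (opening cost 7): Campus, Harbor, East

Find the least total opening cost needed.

12

This is a weighted set-cover instance.
The greedy cost-per-new-zone heuristic would pick A, H, and L for 15, but a cheaper cover exists.
Choose H and L: together they cover North, Campus, Uptown, Harbor, East — every zone.
Total opening cost: 5 + 7 = 12.
No cover costs less than 12.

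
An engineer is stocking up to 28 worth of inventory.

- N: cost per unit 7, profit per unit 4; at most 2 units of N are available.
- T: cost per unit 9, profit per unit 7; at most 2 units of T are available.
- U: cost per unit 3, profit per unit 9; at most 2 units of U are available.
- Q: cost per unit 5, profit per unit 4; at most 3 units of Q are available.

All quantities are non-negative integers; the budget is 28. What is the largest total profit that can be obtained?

34

This is a bounded integer knapsack.
Take 1×N, 2×U, and 3×Q: cost 28 ≤ 28, profit 1·4 + 2·9 + 3·4 = 34.
U has the best ratio (9/3) and is taken to its limit of 2; remaining capacity is filled optimally with the others.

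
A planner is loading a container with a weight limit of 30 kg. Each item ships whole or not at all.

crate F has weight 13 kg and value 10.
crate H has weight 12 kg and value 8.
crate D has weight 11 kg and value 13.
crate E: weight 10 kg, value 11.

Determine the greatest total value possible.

24

Take crate D and crate E: weight 11 + 10 = 21 ≤ 30, value 13 + 11 = 24.
No other feasible combination does better.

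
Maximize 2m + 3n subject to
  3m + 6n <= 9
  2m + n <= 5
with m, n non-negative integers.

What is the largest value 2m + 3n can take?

Relaxing integrality, the LP optimum is 5.67 at (m,n) = (2.33, 0.333), which is not an integer point.
(m,n)=(1,1): 3·1+6·1=9≤9, 2·1+1·1=3≤5, objective 5.
(m,n)=(2,0): 3·2+6·0=6≤9, 2·2+1·0=4≤5, objective 4.
(m,n)=(0,1): 3·0+6·1=6≤9, 2·0+1·1=1≤5, objective 3.
Maximum is 5 at (m,n)=(1,1).

5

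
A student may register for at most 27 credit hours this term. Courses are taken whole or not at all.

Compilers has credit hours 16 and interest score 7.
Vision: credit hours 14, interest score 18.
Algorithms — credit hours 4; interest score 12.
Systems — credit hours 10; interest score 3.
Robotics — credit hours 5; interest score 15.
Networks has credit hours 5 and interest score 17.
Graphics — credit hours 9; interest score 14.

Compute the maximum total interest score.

Treat it as a binary knapsack problem.
Allowing fractional choices, the relaxed optimum would be about 63.1, but courses are indivisible.
Vision + Robotics + Networks: credit hours 14 + 5 + 5 = 24 ≤ 27, interest score 18 + 15 + 17 = 50.
Algorithms + Robotics + Networks + Graphics: credit hours 4 + 5 + 5 + 9 = 23 ≤ 27, interest score 12 + 15 + 17 + 14 = 58.
Vision + Algorithms + Networks: credit hours 14 + 4 + 5 = 23 ≤ 27, interest score 18 + 12 + 17 = 47.
Best is Algorithms, Robotics, Networks, and Graphics with total interest score 58.

58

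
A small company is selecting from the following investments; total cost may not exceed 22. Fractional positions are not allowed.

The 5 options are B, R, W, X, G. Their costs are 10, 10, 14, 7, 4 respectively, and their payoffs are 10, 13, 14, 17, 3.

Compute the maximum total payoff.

W + X: cost 14 + 7 = 21 ≤ 22, payoff 14 + 17 = 31.
R + X: cost 10 + 7 = 17 ≤ 22, payoff 13 + 17 = 30.
R + X + G: cost 10 + 7 + 4 = 21 ≤ 22, payoff 13 + 17 + 3 = 33.
Best is R, X, and G with total payoff 33.

33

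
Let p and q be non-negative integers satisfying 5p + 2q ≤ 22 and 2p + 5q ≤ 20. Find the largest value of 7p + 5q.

(p,q)=(4,1) is feasible, giving 33.
(p,q)=(3,2) is feasible, giving 31.
(p,q)=(2,3) is feasible, giving 29.
Maximum is 33 at (p,q)=(4,1).

33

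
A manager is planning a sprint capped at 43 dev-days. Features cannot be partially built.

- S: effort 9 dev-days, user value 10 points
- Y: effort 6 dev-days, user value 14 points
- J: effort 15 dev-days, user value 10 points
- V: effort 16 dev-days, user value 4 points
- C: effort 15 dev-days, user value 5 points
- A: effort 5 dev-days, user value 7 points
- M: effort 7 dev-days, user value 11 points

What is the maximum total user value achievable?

This is an integer program with binary decision variables.
Allowing fractional choices, the relaxed optimum would be about 52.3, but features are indivisible.
S + Y + J + A + M: effort 9 + 6 + 15 + 5 + 7 = 42 ≤ 43, user value 10 + 14 + 10 + 7 + 11 = 52.
S + Y + C + A + M: effort 9 + 6 + 15 + 5 + 7 = 42 ≤ 43, user value 10 + 14 + 5 + 7 + 11 = 47.
Best is S, Y, J, A, and M with total user value 52.

52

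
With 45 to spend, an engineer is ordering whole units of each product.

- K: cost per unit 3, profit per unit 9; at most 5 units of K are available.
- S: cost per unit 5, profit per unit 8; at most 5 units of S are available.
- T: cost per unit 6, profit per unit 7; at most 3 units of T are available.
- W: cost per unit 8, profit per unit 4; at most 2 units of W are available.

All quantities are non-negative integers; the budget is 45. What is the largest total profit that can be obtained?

5×K, 4×S, and 1×T: cost 41 ≤ 45, profit 5·9 + 4·8 + 1·7 = 84.
5×K and 5×S: cost 40 ≤ 45, profit 5·9 + 5·8 = 85.
Best is 85.

85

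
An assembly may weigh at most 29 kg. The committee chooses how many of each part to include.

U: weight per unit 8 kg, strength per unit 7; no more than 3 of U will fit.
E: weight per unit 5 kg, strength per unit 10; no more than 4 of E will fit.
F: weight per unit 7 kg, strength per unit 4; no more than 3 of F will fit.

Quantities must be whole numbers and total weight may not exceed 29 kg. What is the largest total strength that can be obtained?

This is a bounded integer knapsack.
Take 1×U and 4×E: weight 28 ≤ 29, strength 1·7 + 4·10 = 47.
E has the best ratio (10/5) and is taken to its limit of 4; remaining capacity is filled optimally with the others.

47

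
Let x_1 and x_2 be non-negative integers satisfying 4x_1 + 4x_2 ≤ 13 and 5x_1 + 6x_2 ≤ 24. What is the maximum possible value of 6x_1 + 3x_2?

The continuous relaxation peaks at (3.25, 0) with value 19.50; rounding to a feasible lattice point costs some objective.
(x_1,x_2)=(3,0): 4·3+4·0=12≤13, 5·3+6·0=15≤24, objective 18.
(x_1,x_2)=(2,1): 4·2+4·1=12≤13, 5·2+6·1=16≤24, objective 15.
(x_1,x_2)=(2,0): 4·2+4·0=8≤13, 5·2+6·0=10≤24, objective 12.
The best lattice point is (3,0), giving 18.

18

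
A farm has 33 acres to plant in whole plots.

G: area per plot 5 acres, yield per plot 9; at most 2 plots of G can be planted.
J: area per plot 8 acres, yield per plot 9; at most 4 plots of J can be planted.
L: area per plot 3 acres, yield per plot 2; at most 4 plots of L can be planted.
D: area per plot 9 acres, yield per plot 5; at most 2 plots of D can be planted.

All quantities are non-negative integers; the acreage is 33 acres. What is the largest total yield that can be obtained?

40

2×G, 2×J, and 2×L: area 32 ≤ 33, yield 2·9 + 2·9 + 2·2 = 40.
1×G, 3×J, and 1×L: area 32 ≤ 33, yield 1·9 + 3·9 + 1·2 = 38.
Best is 40.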